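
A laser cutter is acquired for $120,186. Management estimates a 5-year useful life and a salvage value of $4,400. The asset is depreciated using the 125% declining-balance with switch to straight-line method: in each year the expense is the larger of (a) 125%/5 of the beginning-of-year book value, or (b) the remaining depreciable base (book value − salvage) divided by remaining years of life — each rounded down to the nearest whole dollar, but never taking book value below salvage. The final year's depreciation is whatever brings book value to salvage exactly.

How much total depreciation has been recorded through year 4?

Depreciable base = $120,186 − $4,400 = $115,786.
Year 1: DB = ⌊$120,186 × 125%/5⌋ = $30,046; SL = ⌊$115,786/5⌋ = $23,157 → take DB $30,046. Book value $90,140.
Year 2: DB = ⌊$90,140 × 125%/5⌋ = $22,535; SL = ⌊$85,740/4⌋ = $21,435 → take DB $22,535. Book value $67,605.
Year 3: DB = ⌊$67,605 × 125%/5⌋ = $16,901; SL = ⌊$63,205/3⌋ = $21,068 → take SL $21,068. Book value $46,537.
Year 4: DB = ⌊$46,537 × 125%/5⌋ = $11,634; SL = ⌊$42,137/2⌋ = $21,068 → take SL $21,068. Book value $25,469.
Accumulated through year 4 = $120,186 − $25,469 = $94,717.

$94,717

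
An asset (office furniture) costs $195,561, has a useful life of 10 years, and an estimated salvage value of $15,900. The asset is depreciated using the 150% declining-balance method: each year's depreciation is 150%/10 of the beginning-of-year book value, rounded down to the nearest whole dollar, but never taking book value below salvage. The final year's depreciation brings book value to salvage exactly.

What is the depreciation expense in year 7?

$11,063

Depreciable base = $195,561 − $15,900 = $179,661.
Year 1: ⌊$195,561 × 150%/10⌋ = $29,334. Book value $166,227.
Year 2: ⌊$166,227 × 150%/10⌋ = $24,934. Book value $141,293.
Year 3: ⌊$141,293 × 150%/10⌋ = $21,193. Book value $120,100.
Year 4: ⌊$120,100 × 150%/10⌋ = $18,015. Book value $102,085.
Year 5: ⌊$102,085 × 150%/10⌋ = $15,312. Book value $86,773.
Year 6: ⌊$86,773 × 150%/10⌋ = $13,015. Book value $73,758.
Year 7: ⌊$73,758 × 150%/10⌋ = $11,063. Book value $62,695.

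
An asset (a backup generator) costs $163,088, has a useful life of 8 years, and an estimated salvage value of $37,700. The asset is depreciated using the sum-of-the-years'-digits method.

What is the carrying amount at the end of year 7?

$41,183

Depreciable base = $163,088 − $37,700 = $125,388.
Sum of the years' digits = 8+7+6+5+4+3+2+1 = 36.
Year 1: $125,388 × 8/36 = $27,864. Book value $135,224.
Year 2: $125,388 × 7/36 = $24,381. Book value $110,843.
Year 3: $125,388 × 6/36 = $20,898. Book value $89,945.
Year 4: $125,388 × 5/36 = $17,415. Book value $72,530.
Year 5: $125,388 × 4/36 = $13,932. Book value $58,598.
Year 6: $125,388 × 3/36 = $10,449. Book value $48,149.
Year 7: $125,388 × 2/36 = $6,966. Book value $41,183.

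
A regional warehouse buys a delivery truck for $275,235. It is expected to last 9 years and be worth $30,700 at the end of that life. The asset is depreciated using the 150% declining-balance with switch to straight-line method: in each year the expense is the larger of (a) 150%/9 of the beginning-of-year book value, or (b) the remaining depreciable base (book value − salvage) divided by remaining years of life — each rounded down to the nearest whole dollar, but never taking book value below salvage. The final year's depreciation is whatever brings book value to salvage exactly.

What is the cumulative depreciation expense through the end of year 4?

Depreciable base = $275,235 − $30,700 = $244,535.
Year 1: DB = ⌊$275,235 × 150%/9⌋ = $45,872; SL = ⌊$244,535/9⌋ = $27,170 → take DB $45,872. Book value $229,363.
Year 2: DB = ⌊$229,363 × 150%/9⌋ = $38,227; SL = ⌊$198,663/8⌋ = $24,832 → take DB $38,227. Book value $191,136.
Year 3: DB = ⌊$191,136 × 150%/9⌋ = $31,856; SL = ⌊$160,436/7⌋ = $22,919 → take DB $31,856. Book value $159,280.
Year 4: DB = ⌊$159,280 × 150%/9⌋ = $26,546; SL = ⌊$128,580/6⌋ = $21,430 → take DB $26,546. Book value $132,734.
Accumulated through year 4 = $275,235 − $132,734 = $142,501.

$142,501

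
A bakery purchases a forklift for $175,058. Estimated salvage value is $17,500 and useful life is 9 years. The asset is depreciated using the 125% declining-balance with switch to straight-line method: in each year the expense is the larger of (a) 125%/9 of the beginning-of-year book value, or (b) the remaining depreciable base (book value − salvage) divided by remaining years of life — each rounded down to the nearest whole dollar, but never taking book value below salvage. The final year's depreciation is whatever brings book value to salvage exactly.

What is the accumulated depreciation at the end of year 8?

$141,844

Depreciable base = $175,058 − $17,500 = $157,558.
Year 1: DB = ⌊$175,058 × 125%/9⌋ = $24,313; SL = ⌊$157,558/9⌋ = $17,506 → take DB $24,313. Book value $150,745.
Year 2: DB = ⌊$150,745 × 125%/9⌋ = $20,936; SL = ⌊$133,245/8⌋ = $16,655 → take DB $20,936. Book value $129,809.
Year 3: DB = ⌊$129,809 × 125%/9⌋ = $18,029; SL = ⌊$112,309/7⌋ = $16,044 → take DB $18,029. Book value $111,780.
Year 4: DB = ⌊$111,780 × 125%/9⌋ = $15,525; SL = ⌊$94,280/6⌋ = $15,713 → take SL $15,713. Book value $96,067.
Year 5: DB = ⌊$96,067 × 125%/9⌋ = $13,342; SL = ⌊$78,567/5⌋ = $15,713 → take SL $15,713. Book value $80,354.
Year 6: DB = ⌊$80,354 × 125%/9⌋ = $11,160; SL = ⌊$62,854/4⌋ = $15,713 → take SL $15,713. Book value $64,641.
Year 7: DB = ⌊$64,641 × 125%/9⌋ = $8,977; SL = ⌊$47,141/3⌋ = $15,713 → take SL $15,713. Book value $48,928.
Year 8: DB = ⌊$48,928 × 125%/9⌋ = $6,795; SL = ⌊$31,428/2⌋ = $15,714 → take SL $15,714. Book value $33,214.
Accumulated through year 8 = $175,058 − $33,214 = $141,844.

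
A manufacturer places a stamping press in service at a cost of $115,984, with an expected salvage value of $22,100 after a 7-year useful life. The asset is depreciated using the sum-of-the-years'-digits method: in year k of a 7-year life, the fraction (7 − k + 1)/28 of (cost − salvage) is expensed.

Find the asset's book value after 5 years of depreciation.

Depreciable base = $115,984 − $22,100 = $93,884.
Sum of the years' digits = 7+6+5+4+3+2+1 = 28.
Year 1: $93,884 × 7/28 = $23,471. Book value $92,513.
Year 2: $93,884 × 6/28 = $20,118. Book value $72,395.
Year 3: $93,884 × 5/28 = $16,765. Book value $55,630.
Year 4: $93,884 × 4/28 = $13,412. Book value $42,218.
Year 5: $93,884 × 3/28 = $10,059. Book value $32,159.

$32,159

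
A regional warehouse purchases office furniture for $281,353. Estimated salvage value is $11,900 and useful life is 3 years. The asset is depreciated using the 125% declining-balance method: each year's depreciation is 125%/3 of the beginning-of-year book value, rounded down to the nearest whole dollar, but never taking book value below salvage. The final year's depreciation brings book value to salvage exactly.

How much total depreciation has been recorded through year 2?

$185,614

Depreciable base = $281,353 − $11,900 = $269,453.
Year 1: ⌊$281,353 × 125%/3⌋ = $117,230. Book value $164,123.
Year 2: ⌊$164,123 × 125%/3⌋ = $68,384. Book value $95,739.
Accumulated through year 2 = $281,353 − $95,739 = $185,614.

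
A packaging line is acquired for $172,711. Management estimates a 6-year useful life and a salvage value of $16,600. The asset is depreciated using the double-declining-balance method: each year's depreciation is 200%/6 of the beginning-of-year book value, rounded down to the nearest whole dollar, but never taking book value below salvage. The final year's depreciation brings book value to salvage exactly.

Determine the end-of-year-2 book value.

Depreciable base = $172,711 − $16,600 = $156,111.
Year 1: ⌊$172,711 × 200%/6⌋ = $57,570. Book value $115,141.
Year 2: ⌊$115,141 × 200%/6⌋ = $38,380. Book value $76,761.

$76,761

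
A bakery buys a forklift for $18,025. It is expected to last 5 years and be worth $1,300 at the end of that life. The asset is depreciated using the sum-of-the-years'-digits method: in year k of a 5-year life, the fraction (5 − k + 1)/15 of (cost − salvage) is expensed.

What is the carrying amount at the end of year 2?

$7,990

Depreciable base = $18,025 − $1,300 = $16,725.
Sum of the years' digits = 5+4+3+2+1 = 15.
Year 1: $16,725 × 5/15 = $5,575. Book value $12,450.
Year 2: $16,725 × 4/15 = $4,460. Book value $7,990.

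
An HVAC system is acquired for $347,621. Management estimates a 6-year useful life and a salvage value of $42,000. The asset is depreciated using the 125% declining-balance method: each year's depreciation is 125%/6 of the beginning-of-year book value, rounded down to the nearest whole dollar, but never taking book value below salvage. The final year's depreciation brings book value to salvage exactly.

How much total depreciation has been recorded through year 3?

$175,142

Depreciable base = $347,621 − $42,000 = $305,621.
Year 1: ⌊$347,621 × 125%/6⌋ = $72,421. Book value $275,200.
Year 2: ⌊$275,200 × 125%/6⌋ = $57,333. Book value $217,867.
Year 3: ⌊$217,867 × 125%/6⌋ = $45,388. Book value $172,479.
Accumulated through year 3 = $347,621 − $172,479 = $175,142.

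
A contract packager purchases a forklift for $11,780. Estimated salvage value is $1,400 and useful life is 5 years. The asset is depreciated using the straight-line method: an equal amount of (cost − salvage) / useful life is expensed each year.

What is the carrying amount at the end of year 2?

Depreciable base = $11,780 − $1,400 = $10,380.
Annual expense = $10,380 / 5 = $2,076.
End of year 1: book value $9,704.
End of year 2: book value $7,628.

$7,628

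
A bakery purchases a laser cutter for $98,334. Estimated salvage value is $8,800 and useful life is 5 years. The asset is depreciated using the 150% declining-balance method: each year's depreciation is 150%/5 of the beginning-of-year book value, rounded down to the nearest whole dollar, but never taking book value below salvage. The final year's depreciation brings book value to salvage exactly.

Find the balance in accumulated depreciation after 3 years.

$64,605

Depreciable base = $98,334 − $8,800 = $89,534.
Year 1: ⌊$98,334 × 150%/5⌋ = $29,500. Book value $68,834.
Year 2: ⌊$68,834 × 150%/5⌋ = $20,650. Book value $48,184.
Year 3: ⌊$48,184 × 150%/5⌋ = $14,455. Book value $33,729.
Accumulated through year 3 = $98,334 − $33,729 = $64,605.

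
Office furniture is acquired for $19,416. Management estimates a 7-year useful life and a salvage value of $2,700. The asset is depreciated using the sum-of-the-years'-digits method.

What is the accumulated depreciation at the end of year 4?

Depreciable base = $19,416 − $2,700 = $16,716.
Sum of the years' digits = 7+6+5+4+3+2+1 = 28.
Year 1: $16,716 × 7/28 = $4,179. Book value $15,237.
Year 2: $16,716 × 6/28 = $3,582. Book value $11,655.
Year 3: $16,716 × 5/28 = $2,985. Book value $8,670.
Year 4: $16,716 × 4/28 = $2,388. Book value $6,282.
Accumulated through year 4 = $19,416 − $6,282 = $13,134.

$13,134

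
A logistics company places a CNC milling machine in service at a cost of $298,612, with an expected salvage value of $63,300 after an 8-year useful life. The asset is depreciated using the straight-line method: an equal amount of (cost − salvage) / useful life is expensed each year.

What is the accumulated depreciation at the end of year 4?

Depreciable base = $298,612 − $63,300 = $235,312.
Annual expense = $235,312 / 8 = $29,414.
End of year 1: book value $269,198.
End of year 2: book value $239,784.
End of year 3: book value $210,370.
End of year 4: book value $180,956.
Accumulated through year 4 = $298,612 − $180,956 = $117,656.

$117,656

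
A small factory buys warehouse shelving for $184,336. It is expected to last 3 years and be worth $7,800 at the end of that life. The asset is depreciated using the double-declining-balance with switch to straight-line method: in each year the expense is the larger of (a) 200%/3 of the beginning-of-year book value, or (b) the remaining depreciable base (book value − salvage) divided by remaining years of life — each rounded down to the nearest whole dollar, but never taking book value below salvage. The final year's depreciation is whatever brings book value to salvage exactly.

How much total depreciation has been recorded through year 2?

Depreciable base = $184,336 − $7,800 = $176,536.
Year 1: DB = ⌊$184,336 × 200%/3⌋ = $122,890; SL = ⌊$176,536/3⌋ = $58,845 → take DB $122,890. Book value $61,446.
Year 2: DB = ⌊$61,446 × 200%/3⌋ = $40,964; SL = ⌊$53,646/2⌋ = $26,823 → take DB $40,964. Book value $20,482.
Accumulated through year 2 = $184,336 − $20,482 = $163,854.

$163,854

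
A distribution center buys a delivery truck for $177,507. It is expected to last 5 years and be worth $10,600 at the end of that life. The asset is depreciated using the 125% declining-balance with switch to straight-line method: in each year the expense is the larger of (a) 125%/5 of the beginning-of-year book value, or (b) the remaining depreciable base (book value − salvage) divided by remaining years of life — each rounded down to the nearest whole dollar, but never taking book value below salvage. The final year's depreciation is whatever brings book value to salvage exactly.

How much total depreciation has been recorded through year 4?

Depreciable base = $177,507 − $10,600 = $166,907.
Year 1: DB = ⌊$177,507 × 125%/5⌋ = $44,376; SL = ⌊$166,907/5⌋ = $33,381 → take DB $44,376. Book value $133,131.
Year 2: DB = ⌊$133,131 × 125%/5⌋ = $33,282; SL = ⌊$122,531/4⌋ = $30,632 → take DB $33,282. Book value $99,849.
Year 3: DB = ⌊$99,849 × 125%/5⌋ = $24,962; SL = ⌊$89,249/3⌋ = $29,749 → take SL $29,749. Book value $70,100.
Year 4: DB = ⌊$70,100 × 125%/5⌋ = $17,525; SL = ⌊$59,500/2⌋ = $29,750 → take SL $29,750. Book value $40,350.
Accumulated through year 4 = $177,507 − $40,350 = $137,157.

$137,157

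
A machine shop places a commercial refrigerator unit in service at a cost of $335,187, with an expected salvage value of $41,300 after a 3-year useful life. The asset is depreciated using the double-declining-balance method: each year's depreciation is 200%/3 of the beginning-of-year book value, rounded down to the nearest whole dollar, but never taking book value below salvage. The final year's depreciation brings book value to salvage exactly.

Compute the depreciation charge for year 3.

$0

Depreciable base = $335,187 − $41,300 = $293,887.
Year 1: ⌊$335,187 × 200%/3⌋ = $223,458. Book value $111,729.
Year 2: ⌊$111,729 × 200%/3⌋ = $74,486, capped at $70,429. Book value $41,300.
Year 3 (final): $41,300 − $41,300 = $0. Book value $41,300.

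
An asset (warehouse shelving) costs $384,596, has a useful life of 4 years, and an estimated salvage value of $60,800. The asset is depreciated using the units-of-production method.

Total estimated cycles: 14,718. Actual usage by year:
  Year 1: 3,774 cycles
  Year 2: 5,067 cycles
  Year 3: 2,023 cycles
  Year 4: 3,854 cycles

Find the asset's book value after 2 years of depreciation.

$190,094

Depreciable base = $384,596 − $60,800 = $323,796.
Rate = $323,796 / 14,718 cycles = $22 per cycle.
Year 1: 3,774 × $22 = $83,028. Book value $301,568.
Year 2: 5,067 × $22 = $111,474. Book value $190,094.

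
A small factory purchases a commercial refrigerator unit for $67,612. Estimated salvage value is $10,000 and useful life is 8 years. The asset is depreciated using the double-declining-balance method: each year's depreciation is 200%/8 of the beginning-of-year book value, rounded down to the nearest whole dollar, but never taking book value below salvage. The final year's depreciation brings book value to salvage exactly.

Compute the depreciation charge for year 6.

Depreciable base = $67,612 − $10,000 = $57,612.
Year 1: ⌊$67,612 × 200%/8⌋ = $16,903. Book value $50,709.
Year 2: ⌊$50,709 × 200%/8⌋ = $12,677. Book value $38,032.
Year 3: ⌊$38,032 × 200%/8⌋ = $9,508. Book value $28,524.
Year 4: ⌊$28,524 × 200%/8⌋ = $7,131. Book value $21,393.
Year 5: ⌊$21,393 × 200%/8⌋ = $5,348. Book value $16,045.
Year 6: ⌊$16,045 × 200%/8⌋ = $4,011. Book value $12,034.

$4,011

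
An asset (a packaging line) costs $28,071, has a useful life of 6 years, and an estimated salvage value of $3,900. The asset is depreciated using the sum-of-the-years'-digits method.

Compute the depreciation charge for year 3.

$4,604

Depreciable base = $28,071 − $3,900 = $24,171.
Sum of the years' digits = 6+5+4+3+2+1 = 21.
Year 1: $24,171 × 6/21 = $6,906. Book value $21,165.
Year 2: $24,171 × 5/21 = $5,755. Book value $15,410.
Year 3: $24,171 × 4/21 = $4,604. Book value $10,806.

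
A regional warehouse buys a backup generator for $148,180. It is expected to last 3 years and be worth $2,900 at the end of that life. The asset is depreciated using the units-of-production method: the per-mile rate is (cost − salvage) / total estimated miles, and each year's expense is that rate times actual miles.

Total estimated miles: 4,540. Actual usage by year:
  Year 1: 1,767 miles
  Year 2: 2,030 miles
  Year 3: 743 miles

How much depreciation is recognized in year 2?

$64,960

Depreciable base = $148,180 − $2,900 = $145,280.
Rate = $145,280 / 4,540 miles = $32 per mile.
Year 1: 1,767 × $32 = $56,544. Book value $91,636.
Year 2: 2,030 × $32 = $64,960. Book value $26,676.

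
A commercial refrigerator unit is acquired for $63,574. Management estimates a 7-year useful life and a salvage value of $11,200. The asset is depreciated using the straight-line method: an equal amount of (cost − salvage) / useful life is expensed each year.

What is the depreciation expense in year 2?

Depreciable base = $63,574 − $11,200 = $52,374.
Annual expense = $52,374 / 7 = $7,482.

$7,482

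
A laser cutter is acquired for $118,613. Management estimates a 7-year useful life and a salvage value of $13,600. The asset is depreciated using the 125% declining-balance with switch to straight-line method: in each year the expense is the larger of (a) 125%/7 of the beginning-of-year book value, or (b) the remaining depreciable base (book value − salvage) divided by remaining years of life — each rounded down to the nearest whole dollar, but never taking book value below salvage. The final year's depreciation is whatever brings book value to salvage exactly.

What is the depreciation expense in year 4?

Depreciable base = $118,613 − $13,600 = $105,013.
Year 1: DB = ⌊$118,613 × 125%/7⌋ = $21,180; SL = ⌊$105,013/7⌋ = $15,001 → take DB $21,180. Book value $97,433.
Year 2: DB = ⌊$97,433 × 125%/7⌋ = $17,398; SL = ⌊$83,833/6⌋ = $13,972 → take DB $17,398. Book value $80,035.
Year 3: DB = ⌊$80,035 × 125%/7⌋ = $14,291; SL = ⌊$66,435/5⌋ = $13,287 → take DB $14,291. Book value $65,744.
Year 4: DB = ⌊$65,744 × 125%/7⌋ = $11,740; SL = ⌊$52,144/4⌋ = $13,036 → take SL $13,036. Book value $52,708.

$13,036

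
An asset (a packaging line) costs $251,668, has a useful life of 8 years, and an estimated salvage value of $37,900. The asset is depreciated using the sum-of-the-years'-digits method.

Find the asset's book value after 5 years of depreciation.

Depreciable base = $251,668 − $37,900 = $213,768.
Sum of the years' digits = 8+7+6+5+4+3+2+1 = 36.
Year 1: $213,768 × 8/36 = $47,504. Book value $204,164.
Year 2: $213,768 × 7/36 = $41,566. Book value $162,598.
Year 3: $213,768 × 6/36 = $35,628. Book value $126,970.
Year 4: $213,768 × 5/36 = $29,690. Book value $97,280.
Year 5: $213,768 × 4/36 = $23,752. Book value $73,528.

$73,528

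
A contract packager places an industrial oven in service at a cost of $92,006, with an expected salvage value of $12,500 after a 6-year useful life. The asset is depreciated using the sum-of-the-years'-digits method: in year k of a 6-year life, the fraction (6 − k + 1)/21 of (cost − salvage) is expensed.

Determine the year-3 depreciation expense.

Depreciable base = $92,006 − $12,500 = $79,506.
Sum of the years' digits = 6+5+4+3+2+1 = 21.
Year 1: $79,506 × 6/21 = $22,716. Book value $69,290.
Year 2: $79,506 × 5/21 = $18,930. Book value $50,360.
Year 3: $79,506 × 4/21 = $15,144. Book value $35,216.

$15,144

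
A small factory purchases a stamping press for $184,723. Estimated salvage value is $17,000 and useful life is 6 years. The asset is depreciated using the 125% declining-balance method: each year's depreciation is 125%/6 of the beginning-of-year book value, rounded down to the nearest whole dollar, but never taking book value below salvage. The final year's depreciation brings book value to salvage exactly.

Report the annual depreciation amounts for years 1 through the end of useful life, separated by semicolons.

$38,483; $30,466; $24,119; $19,094; $15,116; $40,445

Depreciable base = $184,723 − $17,000 = $167,723.
Year 1: ⌊$184,723 × 125%/6⌋ = $38,483. Book value $146,240.
Year 2: ⌊$146,240 × 125%/6⌋ = $30,466. Book value $115,774.
Year 3: ⌊$115,774 × 125%/6⌋ = $24,119. Book value $91,655.
Year 4: ⌊$91,655 × 125%/6⌋ = $19,094. Book value $72,561.
Year 5: ⌊$72,561 × 125%/6⌋ = $15,116. Book value $57,445.
Year 6 (final): $57,445 − $17,000 = $40,445. Book value $17,000.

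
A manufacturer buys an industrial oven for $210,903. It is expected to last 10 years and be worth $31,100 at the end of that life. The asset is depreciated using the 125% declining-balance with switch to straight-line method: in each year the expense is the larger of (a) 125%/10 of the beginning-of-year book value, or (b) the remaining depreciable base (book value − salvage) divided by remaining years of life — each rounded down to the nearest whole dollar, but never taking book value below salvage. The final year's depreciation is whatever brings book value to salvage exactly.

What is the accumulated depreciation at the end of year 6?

Depreciable base = $210,903 − $31,100 = $179,803.
Year 1: DB = ⌊$210,903 × 125%/10⌋ = $26,362; SL = ⌊$179,803/10⌋ = $17,980 → take DB $26,362. Book value $184,541.
Year 2: DB = ⌊$184,541 × 125%/10⌋ = $23,067; SL = ⌊$153,441/9⌋ = $17,049 → take DB $23,067. Book value $161,474.
Year 3: DB = ⌊$161,474 × 125%/10⌋ = $20,184; SL = ⌊$130,374/8⌋ = $16,296 → take DB $20,184. Book value $141,290.
Year 4: DB = ⌊$141,290 × 125%/10⌋ = $17,661; SL = ⌊$110,190/7⌋ = $15,741 → take DB $17,661. Book value $123,629.
Year 5: DB = ⌊$123,629 × 125%/10⌋ = $15,453; SL = ⌊$92,529/6⌋ = $15,421 → take DB $15,453. Book value $108,176.
Year 6: DB = ⌊$108,176 × 125%/10⌋ = $13,522; SL = ⌊$77,076/5⌋ = $15,415 → take SL $15,415. Book value $92,761.
Accumulated through year 6 = $210,903 − $92,761 = $118,142.

$118,142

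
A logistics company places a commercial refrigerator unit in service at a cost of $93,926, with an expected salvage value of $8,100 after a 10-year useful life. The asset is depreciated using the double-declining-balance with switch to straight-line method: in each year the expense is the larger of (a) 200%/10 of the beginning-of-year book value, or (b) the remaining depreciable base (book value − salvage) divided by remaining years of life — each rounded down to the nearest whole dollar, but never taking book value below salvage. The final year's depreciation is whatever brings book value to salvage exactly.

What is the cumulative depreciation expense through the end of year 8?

$78,166

Depreciable base = $93,926 − $8,100 = $85,826.
Year 1: DB = ⌊$93,926 × 200%/10⌋ = $18,785; SL = ⌊$85,826/10⌋ = $8,582 → take DB $18,785. Book value $75,141.
Year 2: DB = ⌊$75,141 × 200%/10⌋ = $15,028; SL = ⌊$67,041/9⌋ = $7,449 → take DB $15,028. Book value $60,113.
Year 3: DB = ⌊$60,113 × 200%/10⌋ = $12,022; SL = ⌊$52,013/8⌋ = $6,501 → take DB $12,022. Book value $48,091.
Year 4: DB = ⌊$48,091 × 200%/10⌋ = $9,618; SL = ⌊$39,991/7⌋ = $5,713 → take DB $9,618. Book value $38,473.
Year 5: DB = ⌊$38,473 × 200%/10⌋ = $7,694; SL = ⌊$30,373/6⌋ = $5,062 → take DB $7,694. Book value $30,779.
Year 6: DB = ⌊$30,779 × 200%/10⌋ = $6,155; SL = ⌊$22,679/5⌋ = $4,535 → take DB $6,155. Book value $24,624.
Year 7: DB = ⌊$24,624 × 200%/10⌋ = $4,924; SL = ⌊$16,524/4⌋ = $4,131 → take DB $4,924. Book value $19,700.
Year 8: DB = ⌊$19,700 × 200%/10⌋ = $3,940; SL = ⌊$11,600/3⌋ = $3,866 → take DB $3,940. Book value $15,760.
Accumulated through year 8 = $93,926 − $15,760 = $78,166.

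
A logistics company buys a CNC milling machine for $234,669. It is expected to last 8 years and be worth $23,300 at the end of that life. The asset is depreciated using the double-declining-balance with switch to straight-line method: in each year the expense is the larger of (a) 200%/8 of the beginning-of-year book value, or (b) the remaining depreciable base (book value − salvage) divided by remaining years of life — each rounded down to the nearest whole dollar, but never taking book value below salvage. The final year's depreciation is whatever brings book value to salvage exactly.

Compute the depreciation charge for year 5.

$18,563

Depreciable base = $234,669 − $23,300 = $211,369.
Year 1: DB = ⌊$234,669 × 200%/8⌋ = $58,667; SL = ⌊$211,369/8⌋ = $26,421 → take DB $58,667. Book value $176,002.
Year 2: DB = ⌊$176,002 × 200%/8⌋ = $44,000; SL = ⌊$152,702/7⌋ = $21,814 → take DB $44,000. Book value $132,002.
Year 3: DB = ⌊$132,002 × 200%/8⌋ = $33,000; SL = ⌊$108,702/6⌋ = $18,117 → take DB $33,000. Book value $99,002.
Year 4: DB = ⌊$99,002 × 200%/8⌋ = $24,750; SL = ⌊$75,702/5⌋ = $15,140 → take DB $24,750. Book value $74,252.
Year 5: DB = ⌊$74,252 × 200%/8⌋ = $18,563; SL = ⌊$50,952/4⌋ = $12,738 → take DB $18,563. Book value $55,689.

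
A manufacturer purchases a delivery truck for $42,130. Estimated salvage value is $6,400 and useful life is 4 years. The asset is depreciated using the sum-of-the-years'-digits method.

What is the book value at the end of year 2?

$17,119

Depreciable base = $42,130 − $6,400 = $35,730.
Sum of the years' digits = 4+3+2+1 = 10.
Year 1: $35,730 × 4/10 = $14,292. Book value $27,838.
Year 2: $35,730 × 3/10 = $10,719. Book value $17,119.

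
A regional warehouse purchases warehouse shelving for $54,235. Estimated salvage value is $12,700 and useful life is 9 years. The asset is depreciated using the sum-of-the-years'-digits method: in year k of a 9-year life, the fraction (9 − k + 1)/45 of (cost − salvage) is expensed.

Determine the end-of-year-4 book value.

Depreciable base = $54,235 − $12,700 = $41,535.
Sum of the years' digits = 9+8+7+6+5+4+3+2+1 = 45.
Year 1: $41,535 × 9/45 = $8,307. Book value $45,928.
Year 2: $41,535 × 8/45 = $7,384. Book value $38,544.
Year 3: $41,535 × 7/45 = $6,461. Book value $32,083.
Year 4: $41,535 × 6/45 = $5,538. Book value $26,545.

$26,545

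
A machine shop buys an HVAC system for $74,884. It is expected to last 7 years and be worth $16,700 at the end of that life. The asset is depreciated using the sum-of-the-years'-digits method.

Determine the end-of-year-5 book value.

$22,934

Depreciable base = $74,884 − $16,700 = $58,184.
Sum of the years' digits = 7+6+5+4+3+2+1 = 28.
Year 1: $58,184 × 7/28 = $14,546. Book value $60,338.
Year 2: $58,184 × 6/28 = $12,468. Book value $47,870.
Year 3: $58,184 × 5/28 = $10,390. Book value $37,480.
Year 4: $58,184 × 4/28 = $8,312. Book value $29,168.
Year 5: $58,184 × 3/28 = $6,234. Book value $22,934.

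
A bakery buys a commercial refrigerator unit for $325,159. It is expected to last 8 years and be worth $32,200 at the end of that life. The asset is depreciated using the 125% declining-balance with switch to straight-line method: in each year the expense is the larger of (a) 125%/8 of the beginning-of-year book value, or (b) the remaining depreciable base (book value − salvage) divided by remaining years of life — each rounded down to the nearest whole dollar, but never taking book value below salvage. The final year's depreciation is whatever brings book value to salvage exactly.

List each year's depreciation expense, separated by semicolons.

Depreciable base = $325,159 − $32,200 = $292,959.
Year 1: DB = ⌊$325,159 × 125%/8⌋ = $50,806; SL = ⌊$292,959/8⌋ = $36,619 → take DB $50,806. Book value $274,353.
Year 2: DB = ⌊$274,353 × 125%/8⌋ = $42,867; SL = ⌊$242,153/7⌋ = $34,593 → take DB $42,867. Book value $231,486.
Year 3: DB = ⌊$231,486 × 125%/8⌋ = $36,169; SL = ⌊$199,286/6⌋ = $33,214 → take DB $36,169. Book value $195,317.
Year 4: DB = ⌊$195,317 × 125%/8⌋ = $30,518; SL = ⌊$163,117/5⌋ = $32,623 → take SL $32,623. Book value $162,694.
Year 5: DB = ⌊$162,694 × 125%/8⌋ = $25,420; SL = ⌊$130,494/4⌋ = $32,623 → take SL $32,623. Book value $130,071.
Year 6: DB = ⌊$130,071 × 125%/8⌋ = $20,323; SL = ⌊$97,871/3⌋ = $32,623 → take SL $32,623. Book value $97,448.
Year 7: DB = ⌊$97,448 × 125%/8⌋ = $15,226; SL = ⌊$65,248/2⌋ = $32,624 → take SL $32,624. Book value $64,824.
Year 8 (final): $64,824 − $32,200 = $32,624. Book value $32,200.

$50,806; $42,867; $36,169; $32,623; $32,623; $32,623; $32,624; $32,624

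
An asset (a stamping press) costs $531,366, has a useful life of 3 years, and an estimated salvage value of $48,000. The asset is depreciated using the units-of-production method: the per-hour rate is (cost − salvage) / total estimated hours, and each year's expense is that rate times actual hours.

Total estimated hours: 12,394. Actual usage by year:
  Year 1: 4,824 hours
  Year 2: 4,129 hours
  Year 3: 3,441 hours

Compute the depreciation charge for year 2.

$161,031

Depreciable base = $531,366 − $48,000 = $483,366.
Rate = $483,366 / 12,394 hours = $39 per hour.
Year 1: 4,824 × $39 = $188,136. Book value $343,230.
Year 2: 4,129 × $39 = $161,031. Book value $182,199.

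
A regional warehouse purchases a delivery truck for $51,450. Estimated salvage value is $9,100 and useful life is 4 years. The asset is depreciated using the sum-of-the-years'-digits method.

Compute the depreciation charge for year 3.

Depreciable base = $51,450 − $9,100 = $42,350.
Sum of the years' digits = 4+3+2+1 = 10.
Year 1: $42,350 × 4/10 = $16,940. Book value $34,510.
Year 2: $42,350 × 3/10 = $12,705. Book value $21,805.
Year 3: $42,350 × 2/10 = $8,470. Book value $13,335.

$8,470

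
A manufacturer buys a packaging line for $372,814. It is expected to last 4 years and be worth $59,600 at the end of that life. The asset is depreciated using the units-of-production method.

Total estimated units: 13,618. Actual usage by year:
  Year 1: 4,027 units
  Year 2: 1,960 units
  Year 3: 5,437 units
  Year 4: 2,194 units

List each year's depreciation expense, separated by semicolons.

Depreciable base = $372,814 − $59,600 = $313,214.
Rate = $313,214 / 13,618 units = $23 per unit.
Year 1: 4,027 × $23 = $92,621. Book value $280,193.
Year 2: 1,960 × $23 = $45,080. Book value $235,113.
Year 3: 5,437 × $23 = $125,051. Book value $110,062.
Year 4: 2,194 × $23 = $50,462. Book value $59,600.

$92,621; $45,080; $125,051; $50,462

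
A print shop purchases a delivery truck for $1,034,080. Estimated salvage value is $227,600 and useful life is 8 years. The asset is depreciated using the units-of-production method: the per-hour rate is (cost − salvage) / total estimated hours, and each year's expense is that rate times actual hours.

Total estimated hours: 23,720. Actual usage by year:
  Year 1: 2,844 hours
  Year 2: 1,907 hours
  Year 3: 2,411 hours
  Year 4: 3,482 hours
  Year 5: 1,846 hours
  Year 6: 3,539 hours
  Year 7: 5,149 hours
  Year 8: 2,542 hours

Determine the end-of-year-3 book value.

Depreciable base = $1,034,080 − $227,600 = $806,480.
Rate = $806,480 / 23,720 hours = $34 per hour.
Year 1: 2,844 × $34 = $96,696. Book value $937,384.
Year 2: 1,907 × $34 = $64,838. Book value $872,546.
Year 3: 2,411 × $34 = $81,974. Book value $790,572.

$790,572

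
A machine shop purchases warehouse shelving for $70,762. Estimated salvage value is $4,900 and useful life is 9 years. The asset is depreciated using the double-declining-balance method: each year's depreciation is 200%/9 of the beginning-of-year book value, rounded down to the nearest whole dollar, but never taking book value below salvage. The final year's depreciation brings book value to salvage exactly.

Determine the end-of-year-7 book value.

Depreciable base = $70,762 − $4,900 = $65,862.
Year 1: ⌊$70,762 × 200%/9⌋ = $15,724. Book value $55,038.
Year 2: ⌊$55,038 × 200%/9⌋ = $12,230. Book value $42,808.
Year 3: ⌊$42,808 × 200%/9⌋ = $9,512. Book value $33,296.
Year 4: ⌊$33,296 × 200%/9⌋ = $7,399. Book value $25,897.
Year 5: ⌊$25,897 × 200%/9⌋ = $5,754. Book value $20,143.
Year 6: ⌊$20,143 × 200%/9⌋ = $4,476. Book value $15,667.
Year 7: ⌊$15,667 × 200%/9⌋ = $3,481. Book value $12,186.

$12,186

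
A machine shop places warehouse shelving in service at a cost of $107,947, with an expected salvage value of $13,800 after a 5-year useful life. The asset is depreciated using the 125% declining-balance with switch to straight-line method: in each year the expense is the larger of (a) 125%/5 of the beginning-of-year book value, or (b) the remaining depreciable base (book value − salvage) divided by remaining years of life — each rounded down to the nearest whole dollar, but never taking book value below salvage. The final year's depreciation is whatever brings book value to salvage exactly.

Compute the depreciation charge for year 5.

Depreciable base = $107,947 − $13,800 = $94,147.
Year 1: DB = ⌊$107,947 × 125%/5⌋ = $26,986; SL = ⌊$94,147/5⌋ = $18,829 → take DB $26,986. Book value $80,961.
Year 2: DB = ⌊$80,961 × 125%/5⌋ = $20,240; SL = ⌊$67,161/4⌋ = $16,790 → take DB $20,240. Book value $60,721.
Year 3: DB = ⌊$60,721 × 125%/5⌋ = $15,180; SL = ⌊$46,921/3⌋ = $15,640 → take SL $15,640. Book value $45,081.
Year 4: DB = ⌊$45,081 × 125%/5⌋ = $11,270; SL = ⌊$31,281/2⌋ = $15,640 → take SL $15,640. Book value $29,441.
Year 5 (final): $29,441 − $13,800 = $15,641. Book value $13,800.

$15,641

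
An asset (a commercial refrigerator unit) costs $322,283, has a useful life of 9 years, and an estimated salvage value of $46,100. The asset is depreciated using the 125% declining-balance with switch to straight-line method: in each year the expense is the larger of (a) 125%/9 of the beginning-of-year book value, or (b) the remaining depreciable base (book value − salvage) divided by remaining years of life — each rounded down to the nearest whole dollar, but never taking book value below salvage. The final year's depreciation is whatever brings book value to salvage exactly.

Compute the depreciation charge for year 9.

Depreciable base = $322,283 − $46,100 = $276,183.
Year 1: DB = ⌊$322,283 × 125%/9⌋ = $44,761; SL = ⌊$276,183/9⌋ = $30,687 → take DB $44,761. Book value $277,522.
Year 2: DB = ⌊$277,522 × 125%/9⌋ = $38,544; SL = ⌊$231,422/8⌋ = $28,927 → take DB $38,544. Book value $238,978.
Year 3: DB = ⌊$238,978 × 125%/9⌋ = $33,191; SL = ⌊$192,878/7⌋ = $27,554 → take DB $33,191. Book value $205,787.
Year 4: DB = ⌊$205,787 × 125%/9⌋ = $28,581; SL = ⌊$159,687/6⌋ = $26,614 → take DB $28,581. Book value $177,206.
Year 5: DB = ⌊$177,206 × 125%/9⌋ = $24,611; SL = ⌊$131,106/5⌋ = $26,221 → take SL $26,221. Book value $150,985.
Year 6: DB = ⌊$150,985 × 125%/9⌋ = $20,970; SL = ⌊$104,885/4⌋ = $26,221 → take SL $26,221. Book value $124,764.
Year 7: DB = ⌊$124,764 × 125%/9⌋ = $17,328; SL = ⌊$78,664/3⌋ = $26,221 → take SL $26,221. Book value $98,543.
Year 8: DB = ⌊$98,543 × 125%/9⌋ = $13,686; SL = ⌊$52,443/2⌋ = $26,221 → take SL $26,221. Book value $72,322.
Year 9 (final): $72,322 − $46,100 = $26,222. Book value $46,100.

$26,222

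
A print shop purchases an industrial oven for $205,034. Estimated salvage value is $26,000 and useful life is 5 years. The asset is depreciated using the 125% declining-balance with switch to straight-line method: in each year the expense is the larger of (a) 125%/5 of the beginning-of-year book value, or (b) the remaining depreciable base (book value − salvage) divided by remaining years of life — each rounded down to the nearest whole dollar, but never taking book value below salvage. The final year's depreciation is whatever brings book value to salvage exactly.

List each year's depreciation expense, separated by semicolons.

Depreciable base = $205,034 − $26,000 = $179,034.
Year 1: DB = ⌊$205,034 × 125%/5⌋ = $51,258; SL = ⌊$179,034/5⌋ = $35,806 → take DB $51,258. Book value $153,776.
Year 2: DB = ⌊$153,776 × 125%/5⌋ = $38,444; SL = ⌊$127,776/4⌋ = $31,944 → take DB $38,444. Book value $115,332.
Year 3: DB = ⌊$115,332 × 125%/5⌋ = $28,833; SL = ⌊$89,332/3⌋ = $29,777 → take SL $29,777. Book value $85,555.
Year 4: DB = ⌊$85,555 × 125%/5⌋ = $21,388; SL = ⌊$59,555/2⌋ = $29,777 → take SL $29,777. Book value $55,778.
Year 5 (final): $55,778 − $26,000 = $29,778. Book value $26,000.

$51,258; $38,444; $29,777; $29,777; $29,778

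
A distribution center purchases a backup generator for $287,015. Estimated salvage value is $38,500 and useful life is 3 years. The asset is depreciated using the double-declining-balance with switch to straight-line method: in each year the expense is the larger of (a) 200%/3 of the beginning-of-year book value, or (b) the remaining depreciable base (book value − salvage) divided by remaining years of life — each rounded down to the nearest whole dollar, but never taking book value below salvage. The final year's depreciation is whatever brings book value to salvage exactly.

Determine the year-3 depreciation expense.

Depreciable base = $287,015 − $38,500 = $248,515.
Year 1: DB = ⌊$287,015 × 200%/3⌋ = $191,343; SL = ⌊$248,515/3⌋ = $82,838 → take DB $191,343. Book value $95,672.
Year 2: DB = ⌊$95,672 × 200%/3⌋ = $63,781; SL = ⌊$57,172/2⌋ = $28,586 → take DB $63,781, capped at $57,172. Book value $38,500.
Year 3 (final): $38,500 − $38,500 = $0. Book value $38,500.

$0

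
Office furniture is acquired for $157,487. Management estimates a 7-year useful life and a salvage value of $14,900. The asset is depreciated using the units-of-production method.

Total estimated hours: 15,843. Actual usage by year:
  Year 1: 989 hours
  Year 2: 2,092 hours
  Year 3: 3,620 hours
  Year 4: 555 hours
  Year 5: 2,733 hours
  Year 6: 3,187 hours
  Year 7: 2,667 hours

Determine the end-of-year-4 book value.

$92,183

Depreciable base = $157,487 − $14,900 = $142,587.
Rate = $142,587 / 15,843 hours = $9 per hour.
Year 1: 989 × $9 = $8,901. Book value $148,586.
Year 2: 2,092 × $9 = $18,828. Book value $129,758.
Year 3: 3,620 × $9 = $32,580. Book value $97,178.
Year 4: 555 × $9 = $4,995. Book value $92,183.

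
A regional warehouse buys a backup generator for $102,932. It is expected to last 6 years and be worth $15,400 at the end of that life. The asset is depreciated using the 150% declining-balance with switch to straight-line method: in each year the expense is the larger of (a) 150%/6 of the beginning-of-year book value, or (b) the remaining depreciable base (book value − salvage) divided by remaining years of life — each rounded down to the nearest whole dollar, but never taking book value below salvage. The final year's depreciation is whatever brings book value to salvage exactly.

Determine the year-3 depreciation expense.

$14,475

Depreciable base = $102,932 − $15,400 = $87,532.
Year 1: DB = ⌊$102,932 × 150%/6⌋ = $25,733; SL = ⌊$87,532/6⌋ = $14,588 → take DB $25,733. Book value $77,199.
Year 2: DB = ⌊$77,199 × 150%/6⌋ = $19,299; SL = ⌊$61,799/5⌋ = $12,359 → take DB $19,299. Book value $57,900.
Year 3: DB = ⌊$57,900 × 150%/6⌋ = $14,475; SL = ⌊$42,500/4⌋ = $10,625 → take DB $14,475. Book value $43,425.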